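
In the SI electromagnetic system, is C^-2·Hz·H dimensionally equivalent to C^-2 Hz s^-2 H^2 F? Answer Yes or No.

Yes

Left side:
  C = s·A.
  So C⁻² = s⁻²·A⁻².
  Hz = s⁻¹.
  H = kg·m²·s⁻²·A⁻².
  Combining: C⁻²·Hz·H = (s⁻²·A⁻²) · s⁻¹ · (kg·m²·s⁻²·A⁻²) = kg·m²·s⁻⁵·A⁻⁴.
Right side:
  C = A·s = s·A (charge = current × time).
  So C⁻² = s⁻²·A⁻².
  Hz = 1/s = s⁻¹ (frequency is cycles per second).
  H = Wb/A (inductance = flux per current),
      = kg·m²·s⁻²·A⁻².
  So H² = kg²·m⁴·s⁻⁴·A⁻⁴.
  F = C/V (capacitance = charge per voltage),
      = A·s/(kg·m²·s⁻³·A⁻¹) (substituting C and V),
      = kg⁻¹·m⁻²·s⁴·A².
  Combining: C⁻²·Hz·s⁻²·H²·F = (s⁻²·A⁻²) · s⁻¹ · s⁻² · (kg²·m⁴·s⁻⁴·A⁻⁴) · (kg⁻¹·m⁻²·s⁴·A²) = kg·m²·s⁻⁵·A⁻⁴.
Both reduce to kg·m²·s⁻⁵·A⁻⁴.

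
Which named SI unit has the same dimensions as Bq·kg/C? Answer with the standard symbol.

T

Bq = s⁻¹.
C = s·A.
So C⁻¹ = s⁻¹·A⁻¹.
Combining: Bq·kg·C⁻¹ = s⁻¹ · kg · (s⁻¹·A⁻¹) = kg·s⁻²·A⁻¹.
kg·s⁻²·A⁻¹ is the base-SI form of the tesla.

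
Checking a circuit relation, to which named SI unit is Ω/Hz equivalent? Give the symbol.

H

Hz = 1/s = s⁻¹ (frequency is cycles per second).
So Hz⁻¹ = s.
Ω = V/A (resistance = voltage per current),
    = kg·m²·s⁻³·A⁻².
Combining: Hz⁻¹·Ω = s · (kg·m²·s⁻³·A⁻²) = kg·m²·s⁻²·A⁻².
kg·m²·s⁻²·A⁻² is the base-SI form of the henry.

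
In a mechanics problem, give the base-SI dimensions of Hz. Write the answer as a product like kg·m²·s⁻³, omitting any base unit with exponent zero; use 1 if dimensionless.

s⁻¹

Hz = s⁻¹.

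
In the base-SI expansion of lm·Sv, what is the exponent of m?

lm = cd·sr = cd (luminous flux; sr is dimensionless).
Sv = J/kg (equivalent dose = energy per mass),
    = m²·s⁻².
Combining: lm·Sv = cd · (m²·s⁻²) = m²·s⁻²·cd.
The exponent of m is 2.

2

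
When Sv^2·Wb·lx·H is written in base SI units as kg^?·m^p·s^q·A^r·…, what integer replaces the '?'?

Sv = J/kg (equivalent dose = energy per mass),
    = m²·s⁻².
So Sv² = m⁴·s⁻⁴.
Wb = V·s (flux: a volt is a weber per second),
    = kg·m²·s⁻²·A⁻¹.
lx = lm/m² (illuminance = luminous flux per area),
    = m⁻²·cd.
H = Wb/A (inductance = flux per current),
    = kg·m²·s⁻²·A⁻².
Combining: Sv²·Wb·lx·H = (m⁴·s⁻⁴) · (kg·m²·s⁻²·A⁻¹) · (m⁻²·cd) · (kg·m²·s⁻²·A⁻²) = kg²·m⁶·s⁻⁸·A⁻³·cd.
The exponent of kg is 2.

2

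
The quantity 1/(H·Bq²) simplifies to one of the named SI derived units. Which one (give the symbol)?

F

H = kg·m²·s⁻²·A⁻².
So H⁻¹ = kg⁻¹·m⁻²·s²·A².
Bq = s⁻¹.
So Bq⁻² = s².
Combining: H⁻¹·Bq⁻² = (kg⁻¹·m⁻²·s²·A²) · s² = kg⁻¹·m⁻²·s⁴·A².
kg⁻¹·m⁻²·s⁴·A² is the base-SI form of the farad.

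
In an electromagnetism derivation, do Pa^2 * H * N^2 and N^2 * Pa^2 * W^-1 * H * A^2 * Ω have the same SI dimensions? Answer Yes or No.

Yes

Left side:
  Pa = kg·m⁻¹·s⁻².
  So Pa² = kg²·m⁻²·s⁻⁴.
  H = kg·m²·s⁻²·A⁻².
  N = kg·m·s⁻².
  So N² = kg²·m²·s⁻⁴.
  Combining: Pa²·H·N² = (kg²·m⁻²·s⁻⁴) · (kg·m²·s⁻²·A⁻²) · (kg²·m²·s⁻⁴) = kg⁵·m²·s⁻¹⁰·A⁻².
Right side:
  N = kg·m/s² = kg·m·s⁻² (force = mass × acceleration).
  So N² = kg²·m²·s⁻⁴.
  Pa = N/m² (pressure = force per area),
      = kg·m⁻¹·s⁻².
  So Pa² = kg²·m⁻²·s⁻⁴.
  W = J/s (power = energy per time),
      = kg·m²·s⁻³.
  So W⁻¹ = kg⁻¹·m⁻²·s³.
  H = Wb/A (inductance = flux per current),
      = kg·m²·s⁻²·A⁻².
  Ω = V/A (resistance = voltage per current),
      = kg·m²·s⁻³·A⁻².
  Combining: N²·Pa²·W⁻¹·H·A²·Ω = (kg²·m²·s⁻⁴) · (kg²·m⁻²·s⁻⁴) · (kg⁻¹·m⁻²·s³) · (kg·m²·s⁻²·A⁻²) · A² · (kg·m²·s⁻³·A⁻²) = kg⁵·m²·s⁻¹⁰·A⁻².
Both reduce to kg⁵·m²·s⁻¹⁰·A⁻².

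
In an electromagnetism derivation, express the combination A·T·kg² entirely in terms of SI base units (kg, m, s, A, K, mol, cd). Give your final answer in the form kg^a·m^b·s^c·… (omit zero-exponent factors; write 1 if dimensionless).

kg³·s⁻²

T = kg·s⁻²·A⁻¹.
Combining: A·T·kg² = A · (kg·s⁻²·A⁻¹) · kg² = kg³·s⁻².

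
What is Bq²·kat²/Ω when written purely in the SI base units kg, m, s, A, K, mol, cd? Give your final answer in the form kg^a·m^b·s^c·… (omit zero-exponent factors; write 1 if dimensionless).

kg⁻¹·m⁻²·s⁻¹·A²·mol²

Bq = s⁻¹.
So Bq² = s⁻².
kat = s⁻¹·mol.
So kat² = s⁻²·mol².
Ω = kg·m²·s⁻³·A⁻².
So Ω⁻¹ = kg⁻¹·m⁻²·s³·A².
Combining: Bq²·kat²·Ω⁻¹ = s⁻² · (s⁻²·mol²) · (kg⁻¹·m⁻²·s³·A²) = kg⁻¹·m⁻²·s⁻¹·A²·mol².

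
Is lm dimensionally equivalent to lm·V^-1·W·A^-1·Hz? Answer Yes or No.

Left side:
  lm = cd·sr = cd (luminous flux; sr is dimensionless).
Right side:
  lm = cd·sr = cd (luminous flux; sr is dimensionless).
  V = W/A (potential = power per current),
      = kg·m²·s⁻³·A⁻¹.
  So V⁻¹ = kg⁻¹·m⁻²·s³·A.
  W = J/s (power = energy per time),
      = kg·m²·s⁻³.
  Hz = 1/s = s⁻¹ (frequency is cycles per second).
  Combining: lm·V⁻¹·W·A⁻¹·Hz = cd · (kg⁻¹·m⁻²·s³·A) · (kg·m²·s⁻³) · A⁻¹ · s⁻¹ = s⁻¹·cd.
Left is cd; right is s⁻¹·cd — different.

No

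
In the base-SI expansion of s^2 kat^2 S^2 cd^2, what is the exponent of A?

kat = s⁻¹·mol.
So kat² = s⁻²·mol².
S = kg⁻¹·m⁻²·s³·A².
So S² = kg⁻²·m⁻⁴·s⁶·A⁴.
Combining: s²·kat²·S²·cd² = s² · (s⁻²·mol²) · (kg⁻²·m⁻⁴·s⁶·A⁴) · cd² = kg⁻²·m⁻⁴·s⁶·A⁴·mol²·cd².
The exponent of A is 4.

4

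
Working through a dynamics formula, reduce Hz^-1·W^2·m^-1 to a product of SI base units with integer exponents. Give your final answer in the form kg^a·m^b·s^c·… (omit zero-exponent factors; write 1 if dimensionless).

Hz = s⁻¹.
So Hz⁻¹ = s.
W = kg·m²·s⁻³.
So W² = kg²·m⁴·s⁻⁶.
Combining: Hz⁻¹·W²·m⁻¹ = s · (kg²·m⁴·s⁻⁶) · m⁻¹ = kg²·m³·s⁻⁵.

kg²·m³·s⁻⁵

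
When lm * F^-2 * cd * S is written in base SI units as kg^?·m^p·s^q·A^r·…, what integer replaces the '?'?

1

lm = cd·sr = cd (luminous flux; sr is dimensionless).
F = C/V (capacitance = charge per voltage),
    = A·s/(kg·m²·s⁻³·A⁻¹) (substituting C and V),
    = kg⁻¹·m⁻²·s⁴·A².
So F⁻² = kg²·m⁴·s⁻⁸·A⁻⁴.
S = 1/Ω (conductance is reciprocal resistance),
    = kg⁻¹·m⁻²·s³·A².
Combining: lm·F⁻²·cd·S = cd · (kg²·m⁴·s⁻⁸·A⁻⁴) · cd · (kg⁻¹·m⁻²·s³·A²) = kg·m²·s⁻⁵·A⁻²·cd².
The exponent of kg is 1.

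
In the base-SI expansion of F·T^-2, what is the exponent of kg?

F = C/V (capacitance = charge per voltage),
    = A·s/(kg·m²·s⁻³·A⁻¹) (substituting C and V),
    = kg⁻¹·m⁻²·s⁴·A².
T = Wb/m² (flux density = flux per area),
    = kg·s⁻²·A⁻¹.
So T⁻² = kg⁻²·s⁴·A².
Combining: F·T⁻² = (kg⁻¹·m⁻²·s⁴·A²) · (kg⁻²·s⁴·A²) = kg⁻³·m⁻²·s⁸·A⁴.
The exponent of kg is -3.

-3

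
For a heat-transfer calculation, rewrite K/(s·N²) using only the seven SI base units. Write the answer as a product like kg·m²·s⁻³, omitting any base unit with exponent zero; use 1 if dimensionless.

N = kg·m·s⁻².
So N⁻² = kg⁻²·m⁻²·s⁴.
Combining: s⁻¹·K·N⁻² = s⁻¹ · K · (kg⁻²·m⁻²·s⁴) = kg⁻²·m⁻²·s³·K.

kg⁻²·m⁻²·s³·K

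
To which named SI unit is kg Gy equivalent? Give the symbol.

Gy = J/kg (absorbed dose = energy per mass),
    = m²·s⁻².
Combining: kg·Gy = kg · (m²·s⁻²) = kg·m²·s⁻².
kg·m²·s⁻² is the base-SI form of the joule.

J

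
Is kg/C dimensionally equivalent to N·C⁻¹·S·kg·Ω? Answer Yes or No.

No

Left side:
  C = s·A.
  So C⁻¹ = s⁻¹·A⁻¹.
  Combining: C⁻¹·kg = (s⁻¹·A⁻¹) · kg = kg·s⁻¹·A⁻¹.
Right side:
  N = kg·m·s⁻².
  C = s·A.
  So C⁻¹ = s⁻¹·A⁻¹.
  S = kg⁻¹·m⁻²·s³·A².
  Ω = kg·m²·s⁻³·A⁻².
  Combining: N·C⁻¹·S·kg·Ω = (kg·m·s⁻²) · (s⁻¹·A⁻¹) · (kg⁻¹·m⁻²·s³·A²) · kg · (kg·m²·s⁻³·A⁻²) = kg²·m·s⁻³·A⁻¹.
Left is kg·s⁻¹·A⁻¹; right is kg²·m·s⁻³·A⁻¹ — different.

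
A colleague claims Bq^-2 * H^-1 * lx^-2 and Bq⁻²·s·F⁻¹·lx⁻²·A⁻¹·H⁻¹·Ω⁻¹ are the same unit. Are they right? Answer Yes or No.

No

Left side:
  Bq = s⁻¹.
  So Bq⁻² = s².
  H = kg·m²·s⁻²·A⁻².
  So H⁻¹ = kg⁻¹·m⁻²·s²·A².
  lx = m⁻²·cd.
  So lx⁻² = m⁴·cd⁻².
  Combining: Bq⁻²·H⁻¹·lx⁻² = s² · (kg⁻¹·m⁻²·s²·A²) · (m⁴·cd⁻²) = kg⁻¹·m²·s⁴·A²·cd⁻².
Right side:
  Bq = 1/s = s⁻¹ (activity is decays per second).
  So Bq⁻² = s².
  F = C/V (capacitance = charge per voltage),
      = A·s/(kg·m²·s⁻³·A⁻¹) (substituting C and V),
      = kg⁻¹·m⁻²·s⁴·A².
  So F⁻¹ = kg·m²·s⁻⁴·A⁻².
  lx = lm/m² (illuminance = luminous flux per area),
      = m⁻²·cd.
  So lx⁻² = m⁴·cd⁻².
  H = Wb/A (inductance = flux per current),
      = kg·m²·s⁻²·A⁻².
  So H⁻¹ = kg⁻¹·m⁻²·s²·A².
  Ω = V/A (resistance = voltage per current),
      = kg·m²·s⁻³·A⁻².
  So Ω⁻¹ = kg⁻¹·m⁻²·s³·A².
  Combining: Bq⁻²·s·F⁻¹·lx⁻²·A⁻¹·H⁻¹·Ω⁻¹ = s² · s · (kg·m²·s⁻⁴·A⁻²) · (m⁴·cd⁻²) · A⁻¹ · (kg⁻¹·m⁻²·s²·A²) · (kg⁻¹·m⁻²·s³·A²) = kg⁻¹·m²·s⁴·A·cd⁻².
Left is kg⁻¹·m²·s⁴·A²·cd⁻²; right is kg⁻¹·m²·s⁴·A·cd⁻² — different.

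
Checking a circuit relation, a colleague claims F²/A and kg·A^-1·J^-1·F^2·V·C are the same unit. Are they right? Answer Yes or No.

Left side:
  F = C/V (capacitance = charge per voltage),
      = A·s/(kg·m²·s⁻³·A⁻¹) (substituting C and V),
      = kg⁻¹·m⁻²·s⁴·A².
  So F² = kg⁻²·m⁻⁴·s⁸·A⁴.
  Combining: A⁻¹·F² = A⁻¹ · (kg⁻²·m⁻⁴·s⁸·A⁴) = kg⁻²·m⁻⁴·s⁸·A³.
Right side:
  J = kg·m²·s⁻².
  So J⁻¹ = kg⁻¹·m⁻²·s².
  F = kg⁻¹·m⁻²·s⁴·A².
  So F² = kg⁻²·m⁻⁴·s⁸·A⁴.
  V = kg·m²·s⁻³·A⁻¹.
  C = s·A.
  Combining: kg·A⁻¹·J⁻¹·F²·V·C = kg · A⁻¹ · (kg⁻¹·m⁻²·s²) · (kg⁻²·m⁻⁴·s⁸·A⁴) · (kg·m²·s⁻³·A⁻¹) · (s·A) = kg⁻¹·m⁻⁴·s⁸·A³.
Left is kg⁻²·m⁻⁴·s⁸·A³; right is kg⁻¹·m⁻⁴·s⁸·A³ — different.

No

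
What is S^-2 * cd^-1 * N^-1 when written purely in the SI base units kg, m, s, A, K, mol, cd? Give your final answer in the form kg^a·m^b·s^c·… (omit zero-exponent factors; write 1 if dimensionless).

kg·m³·s⁻⁴·A⁻⁴·cd⁻¹

S = 1/Ω (conductance is reciprocal resistance),
    = kg⁻¹·m⁻²·s³·A².
So S⁻² = kg²·m⁴·s⁻⁶·A⁻⁴.
N = kg·m/s² = kg·m·s⁻² (force = mass × acceleration).
So N⁻¹ = kg⁻¹·m⁻¹·s².
Combining: S⁻²·cd⁻¹·N⁻¹ = (kg²·m⁴·s⁻⁶·A⁻⁴) · cd⁻¹ · (kg⁻¹·m⁻¹·s²) = kg·m³·s⁻⁴·A⁻⁴·cd⁻¹.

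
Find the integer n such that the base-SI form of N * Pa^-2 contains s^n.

2

N = kg·m·s⁻².
Pa = kg·m⁻¹·s⁻².
So Pa⁻² = kg⁻²·m²·s⁴.
Combining: N·Pa⁻² = (kg·m·s⁻²) · (kg⁻²·m²·s⁴) = kg⁻¹·m³·s².
The exponent of s is 2.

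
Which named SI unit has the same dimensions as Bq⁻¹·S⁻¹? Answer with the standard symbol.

Bq = 1/s = s⁻¹ (activity is decays per second).
So Bq⁻¹ = s.
S = 1/Ω (conductance is reciprocal resistance),
    = kg⁻¹·m⁻²·s³·A².
So S⁻¹ = kg·m²·s⁻³·A⁻².
Combining: Bq⁻¹·S⁻¹ = s · (kg·m²·s⁻³·A⁻²) = kg·m²·s⁻²·A⁻².
kg·m²·s⁻²·A⁻² is the base-SI form of the henry.

H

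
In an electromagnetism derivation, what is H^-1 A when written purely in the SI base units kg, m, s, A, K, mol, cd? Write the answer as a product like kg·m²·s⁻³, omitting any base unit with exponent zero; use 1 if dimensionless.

H = Wb/A (inductance = flux per current),
    = kg·m²·s⁻²·A⁻².
So H⁻¹ = kg⁻¹·m⁻²·s²·A².
Combining: H⁻¹·A = (kg⁻¹·m⁻²·s²·A²) · A = kg⁻¹·m⁻²·s²·A³.

kg⁻¹·m⁻²·s²·A³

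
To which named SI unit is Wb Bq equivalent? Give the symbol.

Wb = V·s (flux: a volt is a weber per second),
    = kg·m²·s⁻²·A⁻¹.
Bq = 1/s = s⁻¹ (activity is decays per second).
Combining: Wb·Bq = (kg·m²·s⁻²·A⁻¹) · s⁻¹ = kg·m²·s⁻³·A⁻¹.
kg·m²·s⁻³·A⁻¹ is the base-SI form of the volt.

V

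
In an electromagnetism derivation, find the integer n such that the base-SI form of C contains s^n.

1

C = s·A.
The exponent of s is 1.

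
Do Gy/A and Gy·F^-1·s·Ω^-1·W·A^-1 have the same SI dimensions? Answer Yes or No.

Left side:
  Gy = m²·s⁻².
  Combining: Gy·A⁻¹ = (m²·s⁻²) · A⁻¹ = m²·s⁻²·A⁻¹.
Right side:
  Gy = J/kg (absorbed dose = energy per mass),
      = m²·s⁻².
  F = C/V (capacitance = charge per voltage),
      = A·s/(kg·m²·s⁻³·A⁻¹) (substituting C and V),
      = kg⁻¹·m⁻²·s⁴·A².
  So F⁻¹ = kg·m²·s⁻⁴·A⁻².
  Ω = V/A (resistance = voltage per current),
      = kg·m²·s⁻³·A⁻².
  So Ω⁻¹ = kg⁻¹·m⁻²·s³·A².
  W = J/s (power = energy per time),
      = kg·m²·s⁻³.
  Combining: Gy·F⁻¹·s·Ω⁻¹·W·A⁻¹ = (m²·s⁻²) · (kg·m²·s⁻⁴·A⁻²) · s · (kg⁻¹·m⁻²·s³·A²) · (kg·m²·s⁻³) · A⁻¹ = kg·m⁴·s⁻⁵·A⁻¹.
Left is m²·s⁻²·A⁻¹; right is kg·m⁴·s⁻⁵·A⁻¹ — different.

No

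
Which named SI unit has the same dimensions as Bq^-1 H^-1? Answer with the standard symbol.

Bq = 1/s = s⁻¹ (activity is decays per second).
So Bq⁻¹ = s.
H = Wb/A (inductance = flux per current),
    = kg·m²·s⁻²·A⁻².
So H⁻¹ = kg⁻¹·m⁻²·s²·A².
Combining: Bq⁻¹·H⁻¹ = s · (kg⁻¹·m⁻²·s²·A²) = kg⁻¹·m⁻²·s³·A².
kg⁻¹·m⁻²·s³·A² is the base-SI form of the siemens.

S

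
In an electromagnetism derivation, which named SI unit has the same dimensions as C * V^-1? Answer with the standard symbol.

F

C = A·s = s·A (charge = current × time).
V = W/A (potential = power per current),
    = kg·m²·s⁻³·A⁻¹.
So V⁻¹ = kg⁻¹·m⁻²·s³·A.
Combining: C·V⁻¹ = (s·A) · (kg⁻¹·m⁻²·s³·A) = kg⁻¹·m⁻²·s⁴·A².
kg⁻¹·m⁻²·s⁴·A² is the base-SI form of the farad.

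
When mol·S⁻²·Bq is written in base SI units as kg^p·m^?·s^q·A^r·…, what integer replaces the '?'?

4

S = 1/Ω (conductance is reciprocal resistance),
    = kg⁻¹·m⁻²·s³·A².
So S⁻² = kg²·m⁴·s⁻⁶·A⁻⁴.
Bq = 1/s = s⁻¹ (activity is decays per second).
Combining: mol·S⁻²·Bq = mol · (kg²·m⁴·s⁻⁶·A⁻⁴) · s⁻¹ = kg²·m⁴·s⁻⁷·A⁻⁴·mol.
The exponent of m is 4.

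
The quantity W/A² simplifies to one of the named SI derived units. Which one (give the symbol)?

W = J/s (power = energy per time),
    = kg·m²·s⁻³.
Combining: A⁻²·W = A⁻² · (kg·m²·s⁻³) = kg·m²·s⁻³·A⁻².
kg·m²·s⁻³·A⁻² is the base-SI form of the ohm.

Ω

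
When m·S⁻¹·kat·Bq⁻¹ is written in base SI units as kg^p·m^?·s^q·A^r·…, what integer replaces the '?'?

S = kg⁻¹·m⁻²·s³·A².
So S⁻¹ = kg·m²·s⁻³·A⁻².
kat = s⁻¹·mol.
Bq = s⁻¹.
So Bq⁻¹ = s.
Combining: m·S⁻¹·kat·Bq⁻¹ = m · (kg·m²·s⁻³·A⁻²) · (s⁻¹·mol) · s = kg·m³·s⁻³·A⁻²·mol.
The exponent of m is 3.

3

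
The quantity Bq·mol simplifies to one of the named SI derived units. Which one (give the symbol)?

Bq = 1/s = s⁻¹ (activity is decays per second).
Combining: Bq·mol = s⁻¹ · mol = s⁻¹·mol.
s⁻¹·mol is the base-SI form of the katal.

kat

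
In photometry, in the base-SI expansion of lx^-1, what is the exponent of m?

2

lx = lm/m² (illuminance = luminous flux per area),
    = m⁻²·cd.
So lx⁻¹ = m²·cd⁻¹.
The exponent of m is 2.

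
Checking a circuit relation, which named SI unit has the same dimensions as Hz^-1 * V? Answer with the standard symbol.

Wb

Hz = 1/s = s⁻¹ (frequency is cycles per second).
So Hz⁻¹ = s.
V = W/A (potential = power per current),
    = kg·m²·s⁻³·A⁻¹.
Combining: Hz⁻¹·V = s · (kg·m²·s⁻³·A⁻¹) = kg·m²·s⁻²·A⁻¹.
kg·m²·s⁻²·A⁻¹ is the base-SI form of the weber.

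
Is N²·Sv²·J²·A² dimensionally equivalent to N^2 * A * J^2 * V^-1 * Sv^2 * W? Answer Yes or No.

Left side:
  N = kg·m/s² = kg·m·s⁻² (force = mass × acceleration).
  So N² = kg²·m²·s⁻⁴.
  Sv = J/kg (equivalent dose = energy per mass),
      = m²·s⁻².
  So Sv² = m⁴·s⁻⁴.
  J = N·m (work = force × distance),
      = kg·m²·s⁻².
  So J² = kg²·m⁴·s⁻⁴.
  Combining: N²·Sv²·J²·A² = (kg²·m²·s⁻⁴) · (m⁴·s⁻⁴) · (kg²·m⁴·s⁻⁴) · A² = kg⁴·m¹⁰·s⁻¹²·A².
Right side:
  N = kg·m/s² = kg·m·s⁻² (force = mass × acceleration).
  So N² = kg²·m²·s⁻⁴.
  J = N·m (work = force × distance),
      = kg·m²·s⁻².
  So J² = kg²·m⁴·s⁻⁴.
  V = W/A (potential = power per current),
      = kg·m²·s⁻³·A⁻¹.
  So V⁻¹ = kg⁻¹·m⁻²·s³·A.
  Sv = J/kg (equivalent dose = energy per mass),
      = m²·s⁻².
  So Sv² = m⁴·s⁻⁴.
  W = J/s (power = energy per time),
      = kg·m²·s⁻³.
  Combining: N²·A·J²·V⁻¹·Sv²·W = (kg²·m²·s⁻⁴) · A · (kg²·m⁴·s⁻⁴) · (kg⁻¹·m⁻²·s³·A) · (m⁴·s⁻⁴) · (kg·m²·s⁻³) = kg⁴·m¹⁰·s⁻¹²·A².
Both reduce to kg⁴·m¹⁰·s⁻¹²·A².

Yes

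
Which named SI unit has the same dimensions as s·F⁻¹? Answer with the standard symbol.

Ω

F = C/V (capacitance = charge per voltage),
    = A·s/(kg·m²·s⁻³·A⁻¹) (substituting C and V),
    = kg⁻¹·m⁻²·s⁴·A².
So F⁻¹ = kg·m²·s⁻⁴·A⁻².
Combining: s·F⁻¹ = s · (kg·m²·s⁻⁴·A⁻²) = kg·m²·s⁻³·A⁻².
kg·m²·s⁻³·A⁻² is the base-SI form of the ohm.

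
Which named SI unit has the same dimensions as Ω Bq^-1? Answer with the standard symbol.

Ω = V/A (resistance = voltage per current),
    = kg·m²·s⁻³·A⁻².
Bq = 1/s = s⁻¹ (activity is decays per second).
So Bq⁻¹ = s.
Combining: Ω·Bq⁻¹ = (kg·m²·s⁻³·A⁻²) · s = kg·m²·s⁻²·A⁻².
kg·m²·s⁻²·A⁻² is the base-SI form of the henry.

H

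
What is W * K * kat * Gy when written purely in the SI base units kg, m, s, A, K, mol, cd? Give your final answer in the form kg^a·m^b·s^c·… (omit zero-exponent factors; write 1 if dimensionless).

kg·m⁴·s⁻⁶·K·mol

W = J/s (power = energy per time),
    = kg·m²·s⁻³.
kat = mol/s = s⁻¹·mol (catalytic activity).
Gy = J/kg (absorbed dose = energy per mass),
    = m²·s⁻².
Combining: W·K·kat·Gy = (kg·m²·s⁻³) · K · (s⁻¹·mol) · (m²·s⁻²) = kg·m⁴·s⁻⁶·K·mol.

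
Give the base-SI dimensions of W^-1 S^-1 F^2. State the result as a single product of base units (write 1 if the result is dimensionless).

kg⁻²·m⁻⁴·s⁸·A²

W = J/s (power = energy per time),
    = kg·m²·s⁻³.
So W⁻¹ = kg⁻¹·m⁻²·s³.
S = 1/Ω (conductance is reciprocal resistance),
    = kg⁻¹·m⁻²·s³·A².
So S⁻¹ = kg·m²·s⁻³·A⁻².
F = C/V (capacitance = charge per voltage),
    = A·s/(kg·m²·s⁻³·A⁻¹) (substituting C and V),
    = kg⁻¹·m⁻²·s⁴·A².
So F² = kg⁻²·m⁻⁴·s⁸·A⁴.
Combining: W⁻¹·S⁻¹·F² = (kg⁻¹·m⁻²·s³) · (kg·m²·s⁻³·A⁻²) · (kg⁻²·m⁻⁴·s⁸·A⁴) = kg⁻²·m⁻⁴·s⁸·A².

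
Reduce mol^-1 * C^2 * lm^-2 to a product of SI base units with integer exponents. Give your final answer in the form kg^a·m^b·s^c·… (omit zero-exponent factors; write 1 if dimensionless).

s²·A²·mol⁻¹·cd⁻²

C = A·s = s·A (charge = current × time).
So C² = s²·A².
lm = cd·sr = cd (luminous flux; sr is dimensionless).
So lm⁻² = cd⁻².
Combining: mol⁻¹·C²·lm⁻² = mol⁻¹ · (s²·A²) · cd⁻² = s²·A²·mol⁻¹·cd⁻².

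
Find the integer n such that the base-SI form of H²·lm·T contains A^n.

H = kg·m²·s⁻²·A⁻².
So H² = kg²·m⁴·s⁻⁴·A⁻⁴.
lm = cd.
T = kg·s⁻²·A⁻¹.
Combining: H²·lm·T = (kg²·m⁴·s⁻⁴·A⁻⁴) · cd · (kg·s⁻²·A⁻¹) = kg³·m⁴·s⁻⁶·A⁻⁵·cd.
The exponent of A is -5.

-5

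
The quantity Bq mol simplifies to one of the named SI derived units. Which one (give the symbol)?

Bq = 1/s = s⁻¹ (activity is decays per second).
Combining: Bq·mol = s⁻¹ · mol = s⁻¹·mol.
s⁻¹·mol is the base-SI form of the katal.

kat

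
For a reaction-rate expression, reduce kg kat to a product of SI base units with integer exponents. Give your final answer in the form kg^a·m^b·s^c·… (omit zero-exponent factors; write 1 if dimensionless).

kg·s⁻¹·mol

kat = mol/s = s⁻¹·mol (catalytic activity).
Combining: kg·kat = kg · (s⁻¹·mol) = kg·s⁻¹·mol.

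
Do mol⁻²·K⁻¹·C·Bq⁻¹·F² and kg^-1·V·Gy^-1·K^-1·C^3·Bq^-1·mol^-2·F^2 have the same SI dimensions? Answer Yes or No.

No

Left side:
  C = s·A.
  Bq = s⁻¹.
  So Bq⁻¹ = s.
  F = kg⁻¹·m⁻²·s⁴·A².
  So F² = kg⁻²·m⁻⁴·s⁸·A⁴.
  Combining: mol⁻²·K⁻¹·C·Bq⁻¹·F² = mol⁻² · K⁻¹ · (s·A) · s · (kg⁻²·m⁻⁴·s⁸·A⁴) = kg⁻²·m⁻⁴·s¹⁰·A⁵·K⁻¹·mol⁻².
Right side:
  V = W/A (potential = power per current),
      = kg·m²·s⁻³·A⁻¹.
  Gy = J/kg (absorbed dose = energy per mass),
      = m²·s⁻².
  So Gy⁻¹ = m⁻²·s².
  C = A·s = s·A (charge = current × time).
  So C³ = s³·A³.
  Bq = 1/s = s⁻¹ (activity is decays per second).
  So Bq⁻¹ = s.
  F = C/V (capacitance = charge per voltage),
      = A·s/(kg·m²·s⁻³·A⁻¹) (substituting C and V),
      = kg⁻¹·m⁻²·s⁴·A².
  So F² = kg⁻²·m⁻⁴·s⁸·A⁴.
  Combining: kg⁻¹·V·Gy⁻¹·K⁻¹·C³·Bq⁻¹·mol⁻²·F² = kg⁻¹ · (kg·m²·s⁻³·A⁻¹) · (m⁻²·s²) · K⁻¹ · (s³·A³) · s · mol⁻² · (kg⁻²·m⁻⁴·s⁸·A⁴) = kg⁻²·m⁻⁴·s¹¹·A⁶·K⁻¹·mol⁻².
Left is kg⁻²·m⁻⁴·s¹⁰·A⁵·K⁻¹·mol⁻²; right is kg⁻²·m⁻⁴·s¹¹·A⁶·K⁻¹·mol⁻² — different.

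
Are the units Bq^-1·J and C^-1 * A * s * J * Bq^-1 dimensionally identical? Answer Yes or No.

Left side:
  Bq = s⁻¹.
  So Bq⁻¹ = s.
  J = kg·m²·s⁻².
  Combining: Bq⁻¹·J = s · (kg·m²·s⁻²) = kg·m²·s⁻¹.
Right side:
  C = s·A.
  So C⁻¹ = s⁻¹·A⁻¹.
  J = kg·m²·s⁻².
  Bq = s⁻¹.
  So Bq⁻¹ = s.
  Combining: C⁻¹·A·s·J·Bq⁻¹ = (s⁻¹·A⁻¹) · A · s · (kg·m²·s⁻²) · s = kg·m²·s⁻¹.
Both reduce to kg·m²·s⁻¹.

Yes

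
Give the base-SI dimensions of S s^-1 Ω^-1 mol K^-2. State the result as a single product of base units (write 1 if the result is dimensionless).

S = kg⁻¹·m⁻²·s³·A².
Ω = kg·m²·s⁻³·A⁻².
So Ω⁻¹ = kg⁻¹·m⁻²·s³·A².
Combining: S·s⁻¹·Ω⁻¹·mol·K⁻² = (kg⁻¹·m⁻²·s³·A²) · s⁻¹ · (kg⁻¹·m⁻²·s³·A²) · mol · K⁻² = kg⁻²·m⁻⁴·s⁵·A⁴·K⁻²·mol.

kg⁻²·m⁻⁴·s⁵·A⁴·K⁻²·mol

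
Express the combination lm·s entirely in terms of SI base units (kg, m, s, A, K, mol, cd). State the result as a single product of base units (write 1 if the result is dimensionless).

s·cd

lm = cd·sr = cd (luminous flux; sr is dimensionless).
Combining: lm·s = cd · s = s·cd.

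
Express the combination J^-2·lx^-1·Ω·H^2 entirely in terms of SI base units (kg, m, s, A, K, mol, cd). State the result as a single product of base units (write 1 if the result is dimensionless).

kg·m⁴·s⁻³·A⁻⁶·cd⁻¹

J = N·m (work = force × distance),
    = kg·m²·s⁻².
So J⁻² = kg⁻²·m⁻⁴·s⁴.
lx = lm/m² (illuminance = luminous flux per area),
    = m⁻²·cd.
So lx⁻¹ = m²·cd⁻¹.
Ω = V/A (resistance = voltage per current),
    = kg·m²·s⁻³·A⁻².
H = Wb/A (inductance = flux per current),
    = kg·m²·s⁻²·A⁻².
So H² = kg²·m⁴·s⁻⁴·A⁻⁴.
Combining: J⁻²·lx⁻¹·Ω·H² = (kg⁻²·m⁻⁴·s⁴) · (m²·cd⁻¹) · (kg·m²·s⁻³·A⁻²) · (kg²·m⁴·s⁻⁴·A⁻⁴) = kg·m⁴·s⁻³·A⁻⁶·cd⁻¹.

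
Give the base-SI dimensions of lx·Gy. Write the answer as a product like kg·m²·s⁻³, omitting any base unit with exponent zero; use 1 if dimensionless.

lx = lm/m² (illuminance = luminous flux per area),
    = m⁻²·cd.
Gy = J/kg (absorbed dose = energy per mass),
    = m²·s⁻².
Combining: lx·Gy = (m⁻²·cd) · (m²·s⁻²) = s⁻²·cd.

s⁻²·cd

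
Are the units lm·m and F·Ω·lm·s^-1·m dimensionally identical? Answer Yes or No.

Yes

Left side:
  lm = cd·sr = cd (luminous flux; sr is dimensionless).
  Combining: lm·m = cd · m = m·cd.
Right side:
  F = C/V (capacitance = charge per voltage),
      = A·s/(kg·m²·s⁻³·A⁻¹) (substituting C and V),
      = kg⁻¹·m⁻²·s⁴·A².
  Ω = V/A (resistance = voltage per current),
      = kg·m²·s⁻³·A⁻².
  lm = cd·sr = cd (luminous flux; sr is dimensionless).
  Combining: F·Ω·lm·s⁻¹·m = (kg⁻¹·m⁻²·s⁴·A²) · (kg·m²·s⁻³·A⁻²) · cd · s⁻¹ · m = m·cd.
Both reduce to m·cd.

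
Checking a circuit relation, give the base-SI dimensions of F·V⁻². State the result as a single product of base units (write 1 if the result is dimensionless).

kg⁻³·m⁻⁶·s¹⁰·A⁴

F = C/V (capacitance = charge per voltage),
    = A·s/(kg·m²·s⁻³·A⁻¹) (substituting C and V),
    = kg⁻¹·m⁻²·s⁴·A².
V = W/A (potential = power per current),
    = kg·m²·s⁻³·A⁻¹.
So V⁻² = kg⁻²·m⁻⁴·s⁶·A².
Combining: F·V⁻² = (kg⁻¹·m⁻²·s⁴·A²) · (kg⁻²·m⁻⁴·s⁶·A²) = kg⁻³·m⁻⁶·s¹⁰·A⁴.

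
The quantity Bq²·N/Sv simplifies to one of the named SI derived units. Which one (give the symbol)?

Bq = s⁻¹.
So Bq² = s⁻².
N = kg·m·s⁻².
Sv = m²·s⁻².
So Sv⁻¹ = m⁻²·s².
Combining: Bq²·N·Sv⁻¹ = s⁻² · (kg·m·s⁻²) · (m⁻²·s²) = kg·m⁻¹·s⁻².
kg·m⁻¹·s⁻² is the base-SI form of the pascal.

Pa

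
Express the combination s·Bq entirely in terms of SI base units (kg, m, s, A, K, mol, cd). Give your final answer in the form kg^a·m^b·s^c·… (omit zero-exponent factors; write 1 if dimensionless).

Bq = s⁻¹.
Combining: s·Bq = s · s⁻¹ = 1.

1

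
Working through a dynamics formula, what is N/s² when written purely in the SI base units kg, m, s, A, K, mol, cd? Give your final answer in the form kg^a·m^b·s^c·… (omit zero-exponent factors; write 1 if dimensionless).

N = kg·m/s² = kg·m·s⁻² (force = mass × acceleration).
Combining: s⁻²·N = s⁻² · (kg·m·s⁻²) = kg·m·s⁻⁴.

kg·m·s⁻⁴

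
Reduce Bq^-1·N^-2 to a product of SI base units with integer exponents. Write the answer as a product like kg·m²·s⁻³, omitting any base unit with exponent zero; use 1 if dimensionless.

Bq = 1/s = s⁻¹ (activity is decays per second).
So Bq⁻¹ = s.
N = kg·m/s² = kg·m·s⁻² (force = mass × acceleration).
So N⁻² = kg⁻²·m⁻²·s⁴.
Combining: Bq⁻¹·N⁻² = s · (kg⁻²·m⁻²·s⁴) = kg⁻²·m⁻²·s⁵.

kg⁻²·m⁻²·s⁵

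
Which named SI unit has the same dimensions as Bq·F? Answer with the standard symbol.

S

Bq = 1/s = s⁻¹ (activity is decays per second).
F = C/V (capacitance = charge per voltage),
    = A·s/(kg·m²·s⁻³·A⁻¹) (substituting C and V),
    = kg⁻¹·m⁻²·s⁴·A².
Combining: Bq·F = s⁻¹ · (kg⁻¹·m⁻²·s⁴·A²) = kg⁻¹·m⁻²·s³·A².
kg⁻¹·m⁻²·s³·A² is the base-SI form of the siemens.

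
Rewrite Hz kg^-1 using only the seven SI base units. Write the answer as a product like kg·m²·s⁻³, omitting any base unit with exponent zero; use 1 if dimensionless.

Hz = 1/s = s⁻¹ (frequency is cycles per second).
Combining: Hz·kg⁻¹ = s⁻¹ · kg⁻¹ = kg⁻¹·s⁻¹.

kg⁻¹·s⁻¹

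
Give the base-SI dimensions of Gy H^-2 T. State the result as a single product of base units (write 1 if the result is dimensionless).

kg⁻¹·m⁻²·A³

Gy = J/kg (absorbed dose = energy per mass),
    = m²·s⁻².
H = Wb/A (inductance = flux per current),
    = kg·m²·s⁻²·A⁻².
So H⁻² = kg⁻²·m⁻⁴·s⁴·A⁴.
T = Wb/m² (flux density = flux per area),
    = kg·s⁻²·A⁻¹.
Combining: Gy·H⁻²·T = (m²·s⁻²) · (kg⁻²·m⁻⁴·s⁴·A⁴) · (kg·s⁻²·A⁻¹) = kg⁻¹·m⁻²·A³.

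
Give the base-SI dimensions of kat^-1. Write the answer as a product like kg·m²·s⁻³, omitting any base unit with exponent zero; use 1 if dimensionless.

kat = s⁻¹·mol.
So kat⁻¹ = s·mol⁻¹.

s·mol⁻¹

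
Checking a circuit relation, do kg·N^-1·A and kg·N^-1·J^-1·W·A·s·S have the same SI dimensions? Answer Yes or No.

No

Left side:
  N = kg·m/s² = kg·m·s⁻² (force = mass × acceleration).
  So N⁻¹ = kg⁻¹·m⁻¹·s².
  Combining: kg·N⁻¹·A = kg · (kg⁻¹·m⁻¹·s²) · A = m⁻¹·s²·A.
Right side:
  N = kg·m/s² = kg·m·s⁻² (force = mass × acceleration).
  So N⁻¹ = kg⁻¹·m⁻¹·s².
  J = N·m (work = force × distance),
      = kg·m²·s⁻².
  So J⁻¹ = kg⁻¹·m⁻²·s².
  W = J/s (power = energy per time),
      = kg·m²·s⁻³.
  S = 1/Ω (conductance is reciprocal resistance),
      = kg⁻¹·m⁻²·s³·A².
  Combining: kg·N⁻¹·J⁻¹·W·A·s·S = kg · (kg⁻¹·m⁻¹·s²) · (kg⁻¹·m⁻²·s²) · (kg·m²·s⁻³) · A · s · (kg⁻¹·m⁻²·s³·A²) = kg⁻¹·m⁻³·s⁵·A³.
Left is m⁻¹·s²·A; right is kg⁻¹·m⁻³·s⁵·A³ — different.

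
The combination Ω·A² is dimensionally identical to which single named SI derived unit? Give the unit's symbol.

W

Ω = V/A (resistance = voltage per current),
    = kg·m²·s⁻³·A⁻².
Combining: Ω·A² = (kg·m²·s⁻³·A⁻²) · A² = kg·m²·s⁻³.
kg·m²·s⁻³ is the base-SI form of the watt.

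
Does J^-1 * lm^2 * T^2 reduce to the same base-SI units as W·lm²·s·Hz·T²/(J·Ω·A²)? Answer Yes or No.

Yes

Left side:
  J = N·m (work = force × distance),
      = kg·m²·s⁻².
  So J⁻¹ = kg⁻¹·m⁻²·s².
  lm = cd·sr = cd (luminous flux; sr is dimensionless).
  So lm² = cd².
  T = Wb/m² (flux density = flux per area),
      = kg·s⁻²·A⁻¹.
  So T² = kg²·s⁻⁴·A⁻².
  Combining: J⁻¹·lm²·T² = (kg⁻¹·m⁻²·s²) · cd² · (kg²·s⁻⁴·A⁻²) = kg·m⁻²·s⁻²·A⁻²·cd².
Right side:
  W = J/s (power = energy per time),
      = kg·m²·s⁻³.
  lm = cd·sr = cd (luminous flux; sr is dimensionless).
  So lm² = cd².
  J = N·m (work = force × distance),
      = kg·m²·s⁻².
  So J⁻¹ = kg⁻¹·m⁻²·s².
  Ω = V/A (resistance = voltage per current),
      = kg·m²·s⁻³·A⁻².
  So Ω⁻¹ = kg⁻¹·m⁻²·s³·A².
  Hz = 1/s = s⁻¹ (frequency is cycles per second).
  T = Wb/m² (flux density = flux per area),
      = kg·s⁻²·A⁻¹.
  So T² = kg²·s⁻⁴·A⁻².
  Combining: W·lm²·s·J⁻¹·Ω⁻¹·Hz·A⁻²·T² = (kg·m²·s⁻³) · cd² · s · (kg⁻¹·m⁻²·s²) · (kg⁻¹·m⁻²·s³·A²) · s⁻¹ · A⁻² · (kg²·s⁻⁴·A⁻²) = kg·m⁻²·s⁻²·A⁻²·cd².
Both reduce to kg·m⁻²·s⁻²·A⁻²·cd².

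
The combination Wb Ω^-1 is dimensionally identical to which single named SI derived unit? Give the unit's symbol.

C

Wb = V·s (flux: a volt is a weber per second),
    = kg·m²·s⁻²·A⁻¹.
Ω = V/A (resistance = voltage per current),
    = kg·m²·s⁻³·A⁻².
So Ω⁻¹ = kg⁻¹·m⁻²·s³·A².
Combining: Wb·Ω⁻¹ = (kg·m²·s⁻²·A⁻¹) · (kg⁻¹·m⁻²·s³·A²) = s·A.
s·A is the base-SI form of the coulomb.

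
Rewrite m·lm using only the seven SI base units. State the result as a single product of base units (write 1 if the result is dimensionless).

m·cd

lm = cd.
Combining: m·lm = m · cd = m·cd.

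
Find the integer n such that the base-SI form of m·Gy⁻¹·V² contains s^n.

Gy = J/kg (absorbed dose = energy per mass),
    = m²·s⁻².
So Gy⁻¹ = m⁻²·s².
V = W/A (potential = power per current),
    = kg·m²·s⁻³·A⁻¹.
So V² = kg²·m⁴·s⁻⁶·A⁻².
Combining: m·Gy⁻¹·V² = m · (m⁻²·s²) · (kg²·m⁴·s⁻⁶·A⁻²) = kg²·m³·s⁻⁴·A⁻².
The exponent of s is -4.

-4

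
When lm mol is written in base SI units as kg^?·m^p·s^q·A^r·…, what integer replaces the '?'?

0

lm = cd.
Combining: lm·mol = cd · mol = mol·cd.
The exponent of kg is 0.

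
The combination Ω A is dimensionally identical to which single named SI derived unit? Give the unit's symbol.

Ω = V/A (resistance = voltage per current),
    = kg·m²·s⁻³·A⁻².
Combining: Ω·A = (kg·m²·s⁻³·A⁻²) · A = kg·m²·s⁻³·A⁻¹.
kg·m²·s⁻³·A⁻¹ is the base-SI form of the volt.

V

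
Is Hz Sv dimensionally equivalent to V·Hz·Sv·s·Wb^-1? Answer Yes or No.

Left side:
  Hz = 1/s = s⁻¹ (frequency is cycles per second).
  Sv = J/kg (equivalent dose = energy per mass),
      = m²·s⁻².
  Combining: Hz·Sv = s⁻¹ · (m²·s⁻²) = m²·s⁻³.
Right side:
  V = W/A (potential = power per current),
      = kg·m²·s⁻³·A⁻¹.
  Hz = 1/s = s⁻¹ (frequency is cycles per second).
  Sv = J/kg (equivalent dose = energy per mass),
      = m²·s⁻².
  Wb = V·s (flux: a volt is a weber per second),
      = kg·m²·s⁻²·A⁻¹.
  So Wb⁻¹ = kg⁻¹·m⁻²·s²·A.
  Combining: V·Hz·Sv·s·Wb⁻¹ = (kg·m²·s⁻³·A⁻¹) · s⁻¹ · (m²·s⁻²) · s · (kg⁻¹·m⁻²·s²·A) = m²·s⁻³.
Both reduce to m²·s⁻³.

Yes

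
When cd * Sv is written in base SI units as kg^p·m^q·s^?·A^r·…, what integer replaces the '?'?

Sv = J/kg (equivalent dose = energy per mass),
    = m²·s⁻².
Combining: cd·Sv = cd · (m²·s⁻²) = m²·s⁻²·cd.
The exponent of s is -2.

-2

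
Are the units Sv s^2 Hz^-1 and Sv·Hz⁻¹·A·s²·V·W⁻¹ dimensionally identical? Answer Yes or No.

Yes

Left side:
  Sv = m²·s⁻².
  Hz = s⁻¹.
  So Hz⁻¹ = s.
  Combining: Sv·s²·Hz⁻¹ = (m²·s⁻²) · s² · s = m²·s.
Right side:
  Sv = m²·s⁻².
  Hz = s⁻¹.
  So Hz⁻¹ = s.
  V = kg·m²·s⁻³·A⁻¹.
  W = kg·m²·s⁻³.
  So W⁻¹ = kg⁻¹·m⁻²·s³.
  Combining: Sv·Hz⁻¹·A·s²·V·W⁻¹ = (m²·s⁻²) · s · A · s² · (kg·m²·s⁻³·A⁻¹) · (kg⁻¹·m⁻²·s³) = m²·s.
Both reduce to m²·s.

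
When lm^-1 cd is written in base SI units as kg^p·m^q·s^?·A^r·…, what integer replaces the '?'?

0

lm = cd·sr = cd (luminous flux; sr is dimensionless).
So lm⁻¹ = cd⁻¹.
Combining: lm⁻¹·cd = cd⁻¹ · cd = 1.
The exponent of s is 0.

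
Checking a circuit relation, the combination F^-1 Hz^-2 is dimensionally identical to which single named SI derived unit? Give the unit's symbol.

F = C/V (capacitance = charge per voltage),
    = A·s/(kg·m²·s⁻³·A⁻¹) (substituting C and V),
    = kg⁻¹·m⁻²·s⁴·A².
So F⁻¹ = kg·m²·s⁻⁴·A⁻².
Hz = 1/s = s⁻¹ (frequency is cycles per second).
So Hz⁻² = s².
Combining: F⁻¹·Hz⁻² = (kg·m²·s⁻⁴·A⁻²) · s² = kg·m²·s⁻²·A⁻².
kg·m²·s⁻²·A⁻² is the base-SI form of the henry.

H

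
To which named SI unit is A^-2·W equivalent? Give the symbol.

Ω

W = kg·m²·s⁻³.
Combining: A⁻²·W = A⁻² · (kg·m²·s⁻³) = kg·m²·s⁻³·A⁻².
kg·m²·s⁻³·A⁻² is the base-SI form of the ohm.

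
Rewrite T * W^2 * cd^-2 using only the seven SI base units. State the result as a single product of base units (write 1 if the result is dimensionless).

kg³·m⁴·s⁻⁸·A⁻¹·cd⁻²

T = kg·s⁻²·A⁻¹.
W = kg·m²·s⁻³.
So W² = kg²·m⁴·s⁻⁶.
Combining: T·W²·cd⁻² = (kg·s⁻²·A⁻¹) · (kg²·m⁴·s⁻⁶) · cd⁻² = kg³·m⁴·s⁻⁸·A⁻¹·cd⁻².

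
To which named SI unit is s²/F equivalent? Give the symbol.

F = kg⁻¹·m⁻²·s⁴·A².
So F⁻¹ = kg·m²·s⁻⁴·A⁻².
Combining: F⁻¹·s² = (kg·m²·s⁻⁴·A⁻²) · s² = kg·m²·s⁻²·A⁻².
kg·m²·s⁻²·A⁻² is the base-SI form of the henry.

H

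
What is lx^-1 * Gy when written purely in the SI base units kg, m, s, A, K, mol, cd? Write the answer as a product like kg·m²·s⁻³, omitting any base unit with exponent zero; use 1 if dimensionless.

m⁴·s⁻²·cd⁻¹

lx = lm/m² (illuminance = luminous flux per area),
    = m⁻²·cd.
So lx⁻¹ = m²·cd⁻¹.
Gy = J/kg (absorbed dose = energy per mass),
    = m²·s⁻².
Combining: lx⁻¹·Gy = (m²·cd⁻¹) · (m²·s⁻²) = m⁴·s⁻²·cd⁻¹.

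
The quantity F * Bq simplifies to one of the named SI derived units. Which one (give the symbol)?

S

F = C/V (capacitance = charge per voltage),
    = A·s/(kg·m²·s⁻³·A⁻¹) (substituting C and V),
    = kg⁻¹·m⁻²·s⁴·A².
Bq = 1/s = s⁻¹ (activity is decays per second).
Combining: F·Bq = (kg⁻¹·m⁻²·s⁴·A²) · s⁻¹ = kg⁻¹·m⁻²·s³·A².
kg⁻¹·m⁻²·s³·A² is the base-SI form of the siemens.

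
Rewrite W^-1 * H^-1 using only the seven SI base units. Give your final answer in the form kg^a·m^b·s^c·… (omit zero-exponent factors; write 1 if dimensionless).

W = J/s (power = energy per time),
    = kg·m²·s⁻³.
So W⁻¹ = kg⁻¹·m⁻²·s³.
H = Wb/A (inductance = flux per current),
    = kg·m²·s⁻²·A⁻².
So H⁻¹ = kg⁻¹·m⁻²·s²·A².
Combining: W⁻¹·H⁻¹ = (kg⁻¹·m⁻²·s³) · (kg⁻¹·m⁻²·s²·A²) = kg⁻²·m⁻⁴·s⁵·A².

kg⁻²·m⁻⁴·s⁵·A²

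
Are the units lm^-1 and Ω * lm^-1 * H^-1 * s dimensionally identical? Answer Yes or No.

Left side:
  lm = cd.
  So lm⁻¹ = cd⁻¹.
Right side:
  Ω = V/A (resistance = voltage per current),
      = kg·m²·s⁻³·A⁻².
  lm = cd·sr = cd (luminous flux; sr is dimensionless).
  So lm⁻¹ = cd⁻¹.
  H = Wb/A (inductance = flux per current),
      = kg·m²·s⁻²·A⁻².
  So H⁻¹ = kg⁻¹·m⁻²·s²·A².
  Combining: Ω·lm⁻¹·H⁻¹·s = (kg·m²·s⁻³·A⁻²) · cd⁻¹ · (kg⁻¹·m⁻²·s²·A²) · s = cd⁻¹.
Both reduce to cd⁻¹.

Yes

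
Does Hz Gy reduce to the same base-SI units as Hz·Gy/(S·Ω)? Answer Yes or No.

Left side:
  Hz = 1/s = s⁻¹ (frequency is cycles per second).
  Gy = J/kg (absorbed dose = energy per mass),
      = m²·s⁻².
  Combining: Hz·Gy = s⁻¹ · (m²·s⁻²) = m²·s⁻³.
Right side:
  S = kg⁻¹·m⁻²·s³·A².
  So S⁻¹ = kg·m²·s⁻³·A⁻².
  Hz = s⁻¹.
  Ω = kg·m²·s⁻³·A⁻².
  So Ω⁻¹ = kg⁻¹·m⁻²·s³·A².
  Gy = m²·s⁻².
  Combining: S⁻¹·Hz·Ω⁻¹·Gy = (kg·m²·s⁻³·A⁻²) · s⁻¹ · (kg⁻¹·m⁻²·s³·A²) · (m²·s⁻²) = m²·s⁻³.
Both reduce to m²·s⁻³.

Yes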